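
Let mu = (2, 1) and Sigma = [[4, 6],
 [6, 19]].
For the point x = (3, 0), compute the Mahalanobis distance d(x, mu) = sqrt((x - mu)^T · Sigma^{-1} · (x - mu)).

Step 1 — centre the observation: (x - mu) = (1, -1).

Step 2 — invert Sigma. det(Sigma) = 4·19 - (6)² = 40.
  Sigma^{-1} = (1/det) · [[d, -b], [-b, a]] = [[0.475, -0.15],
 [-0.15, 0.1]].

Step 3 — form the quadratic (x - mu)^T · Sigma^{-1} · (x - mu):
  Sigma^{-1} · (x - mu) = (0.625, -0.25).
  (x - mu)^T · [Sigma^{-1} · (x - mu)] = (1)·(0.625) + (-1)·(-0.25) = 0.875.

Step 4 — take square root: d = √(0.875) ≈ 0.9354.

d(x, mu) = √(0.875) ≈ 0.9354


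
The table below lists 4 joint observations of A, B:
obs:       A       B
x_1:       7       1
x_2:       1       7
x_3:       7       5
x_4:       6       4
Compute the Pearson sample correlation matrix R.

Step 1 — column means:
  mean(A) = (7 + 1 + 7 + 6) / 4 = 21/4 = 5.25
  mean(B) = (1 + 7 + 5 + 4) / 4 = 17/4 = 4.25

Step 2 — sample variances and covariances s[i,j] = (1/(n-1)) · Σ_k (x_{k,i} - mean_i) · (x_{k,j} - mean_j), with n-1 = 3:
  s[A,A] = ((1.75)·(1.75) + (-4.25)·(-4.25) + (1.75)·(1.75) + (0.75)·(0.75)) / 3 = 24.75/3 = 8.25
  s[A,B] = ((1.75)·(-3.25) + (-4.25)·(2.75) + (1.75)·(0.75) + (0.75)·(-0.25)) / 3 = -16.25/3 = -5.4167
  s[B,B] = ((-3.25)·(-3.25) + (2.75)·(2.75) + (0.75)·(0.75) + (-0.25)·(-0.25)) / 3 = 18.75/3 = 6.25
  Sample standard deviations s_i = √(s[i,i]):
  s(A) = √(8.25) = 2.8723
  s(B) = √(6.25) = 2.5

Step 3 — r_{ij} = s_{ij} / (s_i · s_j):
  r[A,A] = 1 (diagonal).
  r[A,B] = -5.4167 / (2.8723 · 2.5) = -5.4167 / 7.1807 = -0.7543
  r[B,B] = 1 (diagonal).

R is symmetric with unit diagonal. Assembling:

R = [[1, -0.7543],
 [-0.7543, 1]]


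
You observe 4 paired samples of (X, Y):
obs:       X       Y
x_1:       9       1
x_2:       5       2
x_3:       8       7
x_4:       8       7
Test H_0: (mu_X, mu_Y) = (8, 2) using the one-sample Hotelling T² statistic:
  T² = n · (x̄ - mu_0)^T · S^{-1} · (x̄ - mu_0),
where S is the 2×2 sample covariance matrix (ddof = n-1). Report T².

Step 1 — sample mean vector:
  mean(X) = (9 + 5 + 8 + 8) / 4 = 30/4 = 7.5
  mean(Y) = (1 + 2 + 7 + 7) / 4 = 17/4 = 4.25
  x̄ = (7.5, 4.25),  deviation x̄ - mu_0 = (7.5, 4.25) - (8, 2) = (-0.5, 2.25).

Step 2 — sample covariance matrix, S[i,j] = (1/(n-1)) · Σ_k (x_{k,i} - mean_i) · (x_{k,j} - mean_j), divisor n-1 = 3:
  S[X,X] = ((1.5)·(1.5) + (-2.5)·(-2.5) + (0.5)·(0.5) + (0.5)·(0.5)) / 3 = 9/3 = 3
  S[X,Y] = ((1.5)·(-3.25) + (-2.5)·(-2.25) + (0.5)·(2.75) + (0.5)·(2.75)) / 3 = 3.5/3 = 1.1667
  S[Y,Y] = ((-3.25)·(-3.25) + (-2.25)·(-2.25) + (2.75)·(2.75) + (2.75)·(2.75)) / 3 = 30.75/3 = 10.25
  S = [[3, 1.1667],
 [1.1667, 10.25]].

Step 3 — invert S. det(S) = 3·10.25 - (1.1667)² = 29.3889.
  S^{-1} = (1/det) · [[d, -b], [-b, a]] = [[0.3488, -0.0397],
 [-0.0397, 0.1021]].

Step 4 — quadratic form (x̄ - mu_0)^T · S^{-1} · (x̄ - mu_0):
  S^{-1} · (x̄ - mu_0) = (-0.2637, 0.2495),
  (x̄ - mu_0)^T · [...] = (-0.5)·(-0.2637) + (2.25)·(0.2495) = 0.6933.

Step 5 — scale by n: T² = 4 · 0.6933 = 2.7732.

T² ≈ 2.7732


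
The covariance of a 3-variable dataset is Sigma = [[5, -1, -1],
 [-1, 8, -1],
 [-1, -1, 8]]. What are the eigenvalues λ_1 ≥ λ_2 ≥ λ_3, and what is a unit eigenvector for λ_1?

Step 1 — characteristic polynomial p(λ) = det(λI - Sigma) = λ³ - tr·λ² + c_1·λ - det, where tr = trace, c_1 = sum of the principal 2×2 minors, det = det(Sigma):
  tr = 5 + 8 + 8 = 21,
  c_1 = (5·8 - (-1)²) + (5·8 - (-1)²) + (8·8 - (-1)²) = 39 + 39 + 63 = 141,
  det = 5·(8·8 - (-1)²) - (-1)·((-1)·8 - (-1)·(-1)) + (-1)·((-1)·(-1) - 8·(-1)) = 5·(63) - (-1)·(-9) + (-1)·(9) = 297.
  So p(λ) = λ³ - 21λ² + 141λ - 297.
Step 2 — look for an integer root (rational root theorem: any rational root is an integer divisor of 297). Testing λ = 9:
  p(9) = 729 - 1701 + 1269 - 297 = 0  ✓
  Dividing out (λ - 9): p(λ) = (λ - 9)(λ² - 12λ + 33).
Step 3 — remaining eigenvalues from the quadratic λ² - 12λ + 33 = 0:
  Δ = 12² - 4·33 = 144 - 132 = 12,  λ = (12 ± √12)/2 = (12 ± 3.4641)/2 ≈ 7.7321 or 4.2679.
  Sorted: λ_1 = 9,  λ_2 = 7.7321,  λ_3 = 4.2679  (check: sum = 21 = tr ✓).

Step 4 — unit eigenvector for λ_1 = 9: v spans the null space of (Sigma - λ_1 I), whose rows are
  r_1 = (-4, -1, -1),  r_2 = (-1, -1, -1),  r_3 = (-1, -1, -1).
  v is orthogonal to every row, so take v ∝ r_1 × r_2 = ((-1)·(-1) - (-1)·(-1), (-1)·(-1) - (-4)·(-1), (-4)·(-1) - (-1)·(-1)) = (0, -3, 3).
  Rescale (divide by 3; multiply by -1 so the first nonzero entry is positive): u = (0, 1, -1).
  ||u|| = √((0)² + (1)² + (-1)²) = √(2) ≈ 1.4142,  v_1 = u/||u|| ≈ (0, 0.7071, -0.7071) (||v_1|| = 1).

λ_1 = 9,  λ_2 = 7.7321,  λ_3 = 4.2679;  v_1 ≈ (0, 0.7071, -0.7071)


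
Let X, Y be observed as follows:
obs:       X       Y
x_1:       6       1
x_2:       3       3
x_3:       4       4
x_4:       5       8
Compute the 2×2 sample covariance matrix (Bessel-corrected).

Step 1 — column means:
  mean(X) = (6 + 3 + 4 + 5) / 4 = 18/4 = 4.5
  mean(Y) = (1 + 3 + 4 + 8) / 4 = 16/4 = 4

Step 2 — sample covariance S[i,j] = (1/(n-1)) · Σ_k (x_{k,i} - mean_i) · (x_{k,j} - mean_j), with n-1 = 3.
  S[X,X] = ((1.5)·(1.5) + (-1.5)·(-1.5) + (-0.5)·(-0.5) + (0.5)·(0.5)) / 3 = 5/3 = 1.6667
  S[X,Y] = ((1.5)·(-3) + (-1.5)·(-1) + (-0.5)·(0) + (0.5)·(4)) / 3 = -1/3 = -0.3333
  S[Y,Y] = ((-3)·(-3) + (-1)·(-1) + (0)·(0) + (4)·(4)) / 3 = 26/3 = 8.6667

S is symmetric (S[j,i] = S[i,j]). Assembling:

S = [[1.6667, -0.3333],
 [-0.3333, 8.6667]]


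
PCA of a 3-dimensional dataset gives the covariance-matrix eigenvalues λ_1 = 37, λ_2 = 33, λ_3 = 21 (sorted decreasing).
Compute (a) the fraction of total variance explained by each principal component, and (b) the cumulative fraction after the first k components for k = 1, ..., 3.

Step 1 — total variance = trace(Sigma) = Σ λ_i = 37 + 33 + 21 = 91.

Step 2 — fraction explained by component i = λ_i / Σ λ:
  PC1: 37/91 = 0.4066
  PC2: 33/91 = 0.3626
  PC3: 21/91 = 0.2308

Step 3 — cumulative fraction after k components = (λ_1 + ... + λ_k) / Σ λ:
  k = 1: 37/91 = 0.4066
  k = 2: (37 + 33)/91 = 70/91 = 0.7692
  k = 3: (37 + 33 + 21)/91 = 91/91 = 1

Summary (fraction, with percent):

explained: PC1 0.4066 (40.66%), PC2 0.3626 (36.26%), PC3 0.2308 (23.08%);  cumulative: 0.4066, 0.7692, 1


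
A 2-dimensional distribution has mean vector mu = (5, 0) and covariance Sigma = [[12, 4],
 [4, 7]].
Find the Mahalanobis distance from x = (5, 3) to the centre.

Step 1 — centre the observation: (x - mu) = (0, 3).

Step 2 — invert Sigma. det(Sigma) = 12·7 - (4)² = 68.
  Sigma^{-1} = (1/det) · [[d, -b], [-b, a]] = [[0.1029, -0.0588],
 [-0.0588, 0.1765]].

Step 3 — form the quadratic (x - mu)^T · Sigma^{-1} · (x - mu):
  Sigma^{-1} · (x - mu) = (-0.1765, 0.5294).
  (x - mu)^T · [Sigma^{-1} · (x - mu)] = (0)·(-0.1765) + (3)·(0.5294) = 1.5882.

Step 4 — take square root: d = √(1.5882) ≈ 1.2603.

d(x, mu) = √(1.5882) ≈ 1.2603


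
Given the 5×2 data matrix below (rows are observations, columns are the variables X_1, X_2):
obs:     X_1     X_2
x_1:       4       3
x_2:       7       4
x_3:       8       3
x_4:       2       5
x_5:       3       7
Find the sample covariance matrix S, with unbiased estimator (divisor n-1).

Step 1 — column means:
  mean(X_1) = (4 + 7 + 8 + 2 + 3) / 5 = 24/5 = 4.8
  mean(X_2) = (3 + 4 + 3 + 5 + 7) / 5 = 22/5 = 4.4

Step 2 — sample covariance S[i,j] = (1/(n-1)) · Σ_k (x_{k,i} - mean_i) · (x_{k,j} - mean_j), with n-1 = 4.
  S[X_1,X_1] = ((-0.8)·(-0.8) + (2.2)·(2.2) + (3.2)·(3.2) + (-2.8)·(-2.8) + (-1.8)·(-1.8)) / 4 = 26.8/4 = 6.7
  S[X_1,X_2] = ((-0.8)·(-1.4) + (2.2)·(-0.4) + (3.2)·(-1.4) + (-2.8)·(0.6) + (-1.8)·(2.6)) / 4 = -10.6/4 = -2.65
  S[X_2,X_2] = ((-1.4)·(-1.4) + (-0.4)·(-0.4) + (-1.4)·(-1.4) + (0.6)·(0.6) + (2.6)·(2.6)) / 4 = 11.2/4 = 2.8

S is symmetric (S[j,i] = S[i,j]). Assembling:

S = [[6.7, -2.65],
 [-2.65, 2.8]]


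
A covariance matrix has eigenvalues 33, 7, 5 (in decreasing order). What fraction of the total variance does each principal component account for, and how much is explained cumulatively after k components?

Step 1 — total variance = trace(Sigma) = Σ λ_i = 33 + 7 + 5 = 45.

Step 2 — fraction explained by component i = λ_i / Σ λ:
  PC1: 33/45 = 0.7333
  PC2: 7/45 = 0.1556
  PC3: 5/45 = 0.1111

Step 3 — cumulative fraction after k components = (λ_1 + ... + λ_k) / Σ λ:
  k = 1: 33/45 = 0.7333
  k = 2: (33 + 7)/45 = 40/45 = 0.8889
  k = 3: (33 + 7 + 5)/45 = 45/45 = 1

Summary (fraction, with percent):

explained: PC1 0.7333 (73.33%), PC2 0.1556 (15.56%), PC3 0.1111 (11.11%);  cumulative: 0.7333, 0.8889, 1


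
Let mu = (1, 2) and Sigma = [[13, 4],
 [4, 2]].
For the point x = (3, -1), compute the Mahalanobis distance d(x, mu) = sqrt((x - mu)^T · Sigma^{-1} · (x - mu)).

Step 1 — centre the observation: (x - mu) = (2, -3).

Step 2 — invert Sigma. det(Sigma) = 13·2 - (4)² = 10.
  Sigma^{-1} = (1/det) · [[d, -b], [-b, a]] = [[0.2, -0.4],
 [-0.4, 1.3]].

Step 3 — form the quadratic (x - mu)^T · Sigma^{-1} · (x - mu):
  Sigma^{-1} · (x - mu) = (1.6, -4.7).
  (x - mu)^T · [Sigma^{-1} · (x - mu)] = (2)·(1.6) + (-3)·(-4.7) = 17.3.

Step 4 — take square root: d = √(17.3) ≈ 4.1593.

d(x, mu) = √(17.3) ≈ 4.1593


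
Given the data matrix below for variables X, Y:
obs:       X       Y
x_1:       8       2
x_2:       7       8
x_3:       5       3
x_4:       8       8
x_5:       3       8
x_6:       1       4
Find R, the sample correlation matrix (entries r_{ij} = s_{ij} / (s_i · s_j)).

Step 1 — column means:
  mean(X) = (8 + 7 + 5 + 8 + 3 + 1) / 6 = 32/6 = 5.3333
  mean(Y) = (2 + 8 + 3 + 8 + 8 + 4) / 6 = 33/6 = 5.5

Step 2 — sample variances and covariances s[i,j] = (1/(n-1)) · Σ_k (x_{k,i} - mean_i) · (x_{k,j} - mean_j), with n-1 = 5:
  s[X,X] = ((2.6667)·(2.6667) + (1.6667)·(1.6667) + (-0.3333)·(-0.3333) + (2.6667)·(2.6667) + (-2.3333)·(-2.3333) + (-4.3333)·(-4.3333)) / 5 = 41.3333/5 = 8.2667
  s[X,Y] = ((2.6667)·(-3.5) + (1.6667)·(2.5) + (-0.3333)·(-2.5) + (2.6667)·(2.5) + (-2.3333)·(2.5) + (-4.3333)·(-1.5)) / 5 = 3/5 = 0.6
  s[Y,Y] = ((-3.5)·(-3.5) + (2.5)·(2.5) + (-2.5)·(-2.5) + (2.5)·(2.5) + (2.5)·(2.5) + (-1.5)·(-1.5)) / 5 = 39.5/5 = 7.9
  Sample standard deviations s_i = √(s[i,i]):
  s(X) = √(8.2667) = 2.8752
  s(Y) = √(7.9) = 2.8107

Step 3 — r_{ij} = s_{ij} / (s_i · s_j):
  r[X,X] = 1 (diagonal).
  r[X,Y] = 0.6 / (2.8752 · 2.8107) = 0.6 / 8.0813 = 0.0742
  r[Y,Y] = 1 (diagonal).

R is symmetric with unit diagonal. Assembling:

R = [[1, 0.0742],
 [0.0742, 1]]


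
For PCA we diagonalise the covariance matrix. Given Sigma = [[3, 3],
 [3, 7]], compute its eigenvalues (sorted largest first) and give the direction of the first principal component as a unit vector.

Step 1 — characteristic polynomial of 2×2 Sigma:
  det(Sigma - λI) = λ² - trace · λ + det = 0.
  trace = 3 + 7 = 10, det = 3·7 - (3)² = 12.
Step 2 — discriminant:
  Δ = trace² - 4·det = 100 - 48 = 52.
Step 3 — eigenvalues:
  λ = (trace ± √Δ)/2 = (10 ± 7.2111)/2,
  λ_1 = 8.6056,  λ_2 = 1.3944.

Step 4 — unit eigenvector for λ_1: solve (Sigma - λ_1 I)v = 0. First row:
  (3 - 8.6056)·v_x + (3)·v_y = 0, i.e. (-5.6056)·v_x + (3)·v_y = 0,
  so v ∝ (b, λ_1 - a) = (3, 5.6056) = u.
  ||u|| = √((3)² + (5.6056)²) = √(40.4222) ≈ 6.3578,
  v_1 = u/||u|| ≈ (0.4719, 0.8817) (||v_1|| = 1).

λ_1 = 8.6056,  λ_2 = 1.3944;  v_1 ≈ (0.4719, 0.8817)


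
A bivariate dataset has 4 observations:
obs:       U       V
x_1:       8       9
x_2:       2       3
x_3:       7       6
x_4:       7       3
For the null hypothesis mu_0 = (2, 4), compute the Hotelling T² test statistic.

Step 1 — sample mean vector:
  mean(U) = (8 + 2 + 7 + 7) / 4 = 24/4 = 6
  mean(V) = (9 + 3 + 6 + 3) / 4 = 21/4 = 5.25
  x̄ = (6, 5.25),  deviation x̄ - mu_0 = (6, 5.25) - (2, 4) = (4, 1.25).

Step 2 — sample covariance matrix, S[i,j] = (1/(n-1)) · Σ_k (x_{k,i} - mean_i) · (x_{k,j} - mean_j), divisor n-1 = 3:
  S[U,U] = ((2)·(2) + (-4)·(-4) + (1)·(1) + (1)·(1)) / 3 = 22/3 = 7.3333
  S[U,V] = ((2)·(3.75) + (-4)·(-2.25) + (1)·(0.75) + (1)·(-2.25)) / 3 = 15/3 = 5
  S[V,V] = ((3.75)·(3.75) + (-2.25)·(-2.25) + (0.75)·(0.75) + (-2.25)·(-2.25)) / 3 = 24.75/3 = 8.25
  S = [[7.3333, 5],
 [5, 8.25]].

Step 3 — invert S. det(S) = 7.3333·8.25 - (5)² = 35.5.
  S^{-1} = (1/det) · [[d, -b], [-b, a]] = [[0.2324, -0.1408],
 [-0.1408, 0.2066]].

Step 4 — quadratic form (x̄ - mu_0)^T · S^{-1} · (x̄ - mu_0):
  S^{-1} · (x̄ - mu_0) = (0.7535, -0.3052),
  (x̄ - mu_0)^T · [...] = (4)·(0.7535) + (1.25)·(-0.3052) = 2.6326.

Step 5 — scale by n: T² = 4 · 2.6326 = 10.5305.

T² ≈ 10.5305


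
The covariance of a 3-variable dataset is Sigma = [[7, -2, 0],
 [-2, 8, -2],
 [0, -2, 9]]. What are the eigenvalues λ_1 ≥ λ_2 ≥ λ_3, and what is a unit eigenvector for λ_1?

Step 1 — characteristic polynomial p(λ) = det(λI - Sigma) = λ³ - tr·λ² + c_1·λ - det, where tr = trace, c_1 = sum of the principal 2×2 minors, det = det(Sigma):
  tr = 7 + 8 + 9 = 24,
  c_1 = (7·8 - (-2)²) + (7·9 - (0)²) + (8·9 - (-2)²) = 52 + 63 + 68 = 183,
  det = 7·(8·9 - (-2)²) - (-2)·((-2)·9 - (-2)·(0)) + (0)·((-2)·(-2) - 8·(0)) = 7·(68) - (-2)·(-18) + (0)·(4) = 440.
  So p(λ) = λ³ - 24λ² + 183λ - 440.
Step 2 — look for an integer root (rational root theorem: any rational root is an integer divisor of 440). Testing λ = 5:
  p(5) = 125 - 600 + 915 - 440 = 0  ✓
  Dividing out (λ - 5): p(λ) = (λ - 5)(λ² - 19λ + 88).
Step 3 — remaining eigenvalues from the quadratic λ² - 19λ + 88 = 0:
  Δ = 19² - 4·88 = 361 - 352 = 9,  λ = (19 ± √9)/2 = (19 ± 3)/2 = 11 or 8.
  Sorted: λ_1 = 11,  λ_2 = 8,  λ_3 = 5  (check: sum = 24 = tr ✓).

Step 4 — unit eigenvector for λ_1 = 11: v spans the null space of (Sigma - λ_1 I), whose rows are
  r_1 = (-4, -2, 0),  r_2 = (-2, -3, -2),  r_3 = (0, -2, -2).
  v is orthogonal to every row, so take v ∝ r_1 × r_2 = ((-2)·(-2) - (0)·(-3), (0)·(-2) - (-4)·(-2), (-4)·(-3) - (-2)·(-2)) = (4, -8, 8).
  Rescale (divide by 4): u = (1, -2, 2).
  ||u|| = √((1)² + (-2)² + (2)²) = √(9) = 3,  v_1 = u/||u|| ≈ (0.3333, -0.6667, 0.6667) (||v_1|| = 1).

λ_1 = 11,  λ_2 = 8,  λ_3 = 5;  v_1 ≈ (0.3333, -0.6667, 0.6667)


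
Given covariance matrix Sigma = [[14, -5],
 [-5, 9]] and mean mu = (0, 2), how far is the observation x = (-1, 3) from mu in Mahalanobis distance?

Step 1 — centre the observation: (x - mu) = (-1, 1).

Step 2 — invert Sigma. det(Sigma) = 14·9 - (-5)² = 101.
  Sigma^{-1} = (1/det) · [[d, -b], [-b, a]] = [[0.0891, 0.0495],
 [0.0495, 0.1386]].

Step 3 — form the quadratic (x - mu)^T · Sigma^{-1} · (x - mu):
  Sigma^{-1} · (x - mu) = (-0.0396, 0.0891).
  (x - mu)^T · [Sigma^{-1} · (x - mu)] = (-1)·(-0.0396) + (1)·(0.0891) = 0.1287.

Step 4 — take square root: d = √(0.1287) ≈ 0.3588.

d(x, mu) = √(0.1287) ≈ 0.3588


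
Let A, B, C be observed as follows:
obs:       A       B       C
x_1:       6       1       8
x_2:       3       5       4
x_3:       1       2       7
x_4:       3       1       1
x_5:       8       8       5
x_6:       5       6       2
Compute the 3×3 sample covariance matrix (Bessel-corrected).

Step 1 — column means:
  mean(A) = (6 + 3 + 1 + 3 + 8 + 5) / 6 = 26/6 = 4.3333
  mean(B) = (1 + 5 + 2 + 1 + 8 + 6) / 6 = 23/6 = 3.8333
  mean(C) = (8 + 4 + 7 + 1 + 5 + 2) / 6 = 27/6 = 4.5

Step 2 — sample covariance S[i,j] = (1/(n-1)) · Σ_k (x_{k,i} - mean_i) · (x_{k,j} - mean_j), with n-1 = 5.
  S[A,A] = ((1.6667)·(1.6667) + (-1.3333)·(-1.3333) + (-3.3333)·(-3.3333) + (-1.3333)·(-1.3333) + (3.6667)·(3.6667) + (0.6667)·(0.6667)) / 5 = 31.3333/5 = 6.2667
  S[A,B] = ((1.6667)·(-2.8333) + (-1.3333)·(1.1667) + (-3.3333)·(-1.8333) + (-1.3333)·(-2.8333) + (3.6667)·(4.1667) + (0.6667)·(2.1667)) / 5 = 20.3333/5 = 4.0667
  S[A,C] = ((1.6667)·(3.5) + (-1.3333)·(-0.5) + (-3.3333)·(2.5) + (-1.3333)·(-3.5) + (3.6667)·(0.5) + (0.6667)·(-2.5)) / 5 = 3/5 = 0.6
  S[B,B] = ((-2.8333)·(-2.8333) + (1.1667)·(1.1667) + (-1.8333)·(-1.8333) + (-2.8333)·(-2.8333) + (4.1667)·(4.1667) + (2.1667)·(2.1667)) / 5 = 42.8333/5 = 8.5667
  S[B,C] = ((-2.8333)·(3.5) + (1.1667)·(-0.5) + (-1.8333)·(2.5) + (-2.8333)·(-3.5) + (4.1667)·(0.5) + (2.1667)·(-2.5)) / 5 = -8.5/5 = -1.7
  S[C,C] = ((3.5)·(3.5) + (-0.5)·(-0.5) + (2.5)·(2.5) + (-3.5)·(-3.5) + (0.5)·(0.5) + (-2.5)·(-2.5)) / 5 = 37.5/5 = 7.5

S is symmetric (S[j,i] = S[i,j]). Assembling:

S = [[6.2667, 4.0667, 0.6],
 [4.0667, 8.5667, -1.7],
 [0.6, -1.7, 7.5]]


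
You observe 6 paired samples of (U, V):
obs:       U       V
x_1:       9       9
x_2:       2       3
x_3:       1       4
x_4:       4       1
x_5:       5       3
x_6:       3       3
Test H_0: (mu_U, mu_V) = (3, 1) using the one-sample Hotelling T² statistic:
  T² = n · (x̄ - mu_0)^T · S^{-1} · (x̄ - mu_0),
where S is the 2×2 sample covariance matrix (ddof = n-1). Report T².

Step 1 — sample mean vector:
  mean(U) = (9 + 2 + 1 + 4 + 5 + 3) / 6 = 24/6 = 4
  mean(V) = (9 + 3 + 4 + 1 + 3 + 3) / 6 = 23/6 = 3.8333
  x̄ = (4, 3.8333),  deviation x̄ - mu_0 = (4, 3.8333) - (3, 1) = (1, 2.8333).

Step 2 — sample covariance matrix, S[i,j] = (1/(n-1)) · Σ_k (x_{k,i} - mean_i) · (x_{k,j} - mean_j), divisor n-1 = 5:
  S[U,U] = ((5)·(5) + (-2)·(-2) + (-3)·(-3) + (0)·(0) + (1)·(1) + (-1)·(-1)) / 5 = 40/5 = 8
  S[U,V] = ((5)·(5.1667) + (-2)·(-0.8333) + (-3)·(0.1667) + (0)·(-2.8333) + (1)·(-0.8333) + (-1)·(-0.8333)) / 5 = 27/5 = 5.4
  S[V,V] = ((5.1667)·(5.1667) + (-0.8333)·(-0.8333) + (0.1667)·(0.1667) + (-2.8333)·(-2.8333) + (-0.8333)·(-0.8333) + (-0.8333)·(-0.8333)) / 5 = 36.8333/5 = 7.3667
  S = [[8, 5.4],
 [5.4, 7.3667]].

Step 3 — invert S. det(S) = 8·7.3667 - (5.4)² = 29.7733.
  S^{-1} = (1/det) · [[d, -b], [-b, a]] = [[0.2474, -0.1814],
 [-0.1814, 0.2687]].

Step 4 — quadratic form (x̄ - mu_0)^T · S^{-1} · (x̄ - mu_0):
  S^{-1} · (x̄ - mu_0) = (-0.2665, 0.5799),
  (x̄ - mu_0)^T · [...] = (1)·(-0.2665) + (2.8333)·(0.5799) = 1.3767.

Step 5 — scale by n: T² = 6 · 1.3767 = 8.2602.

T² ≈ 8.2602


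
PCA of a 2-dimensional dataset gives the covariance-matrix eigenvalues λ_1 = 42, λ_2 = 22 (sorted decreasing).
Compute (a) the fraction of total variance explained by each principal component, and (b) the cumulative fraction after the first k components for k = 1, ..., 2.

Step 1 — total variance = trace(Sigma) = Σ λ_i = 42 + 22 = 64.

Step 2 — fraction explained by component i = λ_i / Σ λ:
  PC1: 42/64 = 0.6562
  PC2: 22/64 = 0.3438

Step 3 — cumulative fraction after k components = (λ_1 + ... + λ_k) / Σ λ:
  k = 1: 42/64 = 0.6562
  k = 2: (42 + 22)/64 = 64/64 = 1

Summary (fraction, with percent):

explained: PC1 0.6562 (65.62%), PC2 0.3438 (34.38%);  cumulative: 0.6562, 1


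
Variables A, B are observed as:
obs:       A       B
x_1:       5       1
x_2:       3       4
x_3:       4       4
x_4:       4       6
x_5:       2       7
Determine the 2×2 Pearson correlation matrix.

Step 1 — column means:
  mean(A) = (5 + 3 + 4 + 4 + 2) / 5 = 18/5 = 3.6
  mean(B) = (1 + 4 + 4 + 6 + 7) / 5 = 22/5 = 4.4

Step 2 — sample variances and covariances s[i,j] = (1/(n-1)) · Σ_k (x_{k,i} - mean_i) · (x_{k,j} - mean_j), with n-1 = 4:
  s[A,A] = ((1.4)·(1.4) + (-0.6)·(-0.6) + (0.4)·(0.4) + (0.4)·(0.4) + (-1.6)·(-1.6)) / 4 = 5.2/4 = 1.3
  s[A,B] = ((1.4)·(-3.4) + (-0.6)·(-0.4) + (0.4)·(-0.4) + (0.4)·(1.6) + (-1.6)·(2.6)) / 4 = -8.2/4 = -2.05
  s[B,B] = ((-3.4)·(-3.4) + (-0.4)·(-0.4) + (-0.4)·(-0.4) + (1.6)·(1.6) + (2.6)·(2.6)) / 4 = 21.2/4 = 5.3
  Sample standard deviations s_i = √(s[i,i]):
  s(A) = √(1.3) = 1.1402
  s(B) = √(5.3) = 2.3022

Step 3 — r_{ij} = s_{ij} / (s_i · s_j):
  r[A,A] = 1 (diagonal).
  r[A,B] = -2.05 / (1.1402 · 2.3022) = -2.05 / 2.6249 = -0.781
  r[B,B] = 1 (diagonal).

R is symmetric with unit diagonal. Assembling:

R = [[1, -0.781],
 [-0.781, 1]]


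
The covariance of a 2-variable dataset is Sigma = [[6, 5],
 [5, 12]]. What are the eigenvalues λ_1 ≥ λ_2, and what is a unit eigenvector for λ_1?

Step 1 — characteristic polynomial of 2×2 Sigma:
  det(Sigma - λI) = λ² - trace · λ + det = 0.
  trace = 6 + 12 = 18, det = 6·12 - (5)² = 47.
Step 2 — discriminant:
  Δ = trace² - 4·det = 324 - 188 = 136.
Step 3 — eigenvalues:
  λ = (trace ± √Δ)/2 = (18 ± 11.6619)/2,
  λ_1 = 14.831,  λ_2 = 3.169.

Step 4 — unit eigenvector for λ_1: solve (Sigma - λ_1 I)v = 0. First row:
  (6 - 14.831)·v_x + (5)·v_y = 0, i.e. (-8.831)·v_x + (5)·v_y = 0,
  so v ∝ (b, λ_1 - a) = (5, 8.831) = u.
  ||u|| = √((5)² + (8.831)²) = √(102.9857) ≈ 10.1482,
  v_1 = u/||u|| ≈ (0.4927, 0.8702) (||v_1|| = 1).

λ_1 = 14.831,  λ_2 = 3.169;  v_1 ≈ (0.4927, 0.8702)


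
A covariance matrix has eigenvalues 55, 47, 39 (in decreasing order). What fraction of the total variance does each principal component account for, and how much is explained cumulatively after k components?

Step 1 — total variance = trace(Sigma) = Σ λ_i = 55 + 47 + 39 = 141.

Step 2 — fraction explained by component i = λ_i / Σ λ:
  PC1: 55/141 = 0.3901
  PC2: 47/141 = 0.3333
  PC3: 39/141 = 0.2766

Step 3 — cumulative fraction after k components = (λ_1 + ... + λ_k) / Σ λ:
  k = 1: 55/141 = 0.3901
  k = 2: (55 + 47)/141 = 102/141 = 0.7234
  k = 3: (55 + 47 + 39)/141 = 141/141 = 1

Summary (fraction, with percent):

explained: PC1 0.3901 (39.01%), PC2 0.3333 (33.33%), PC3 0.2766 (27.66%);  cumulative: 0.3901, 0.7234, 1


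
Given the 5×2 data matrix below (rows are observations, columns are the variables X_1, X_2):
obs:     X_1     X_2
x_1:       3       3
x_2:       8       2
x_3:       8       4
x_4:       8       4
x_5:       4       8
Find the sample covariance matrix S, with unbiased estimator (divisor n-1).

Step 1 — column means:
  mean(X_1) = (3 + 8 + 8 + 8 + 4) / 5 = 31/5 = 6.2
  mean(X_2) = (3 + 2 + 4 + 4 + 8) / 5 = 21/5 = 4.2

Step 2 — sample covariance S[i,j] = (1/(n-1)) · Σ_k (x_{k,i} - mean_i) · (x_{k,j} - mean_j), with n-1 = 4.
  S[X_1,X_1] = ((-3.2)·(-3.2) + (1.8)·(1.8) + (1.8)·(1.8) + (1.8)·(1.8) + (-2.2)·(-2.2)) / 4 = 24.8/4 = 6.2
  S[X_1,X_2] = ((-3.2)·(-1.2) + (1.8)·(-2.2) + (1.8)·(-0.2) + (1.8)·(-0.2) + (-2.2)·(3.8)) / 4 = -9.2/4 = -2.3
  S[X_2,X_2] = ((-1.2)·(-1.2) + (-2.2)·(-2.2) + (-0.2)·(-0.2) + (-0.2)·(-0.2) + (3.8)·(3.8)) / 4 = 20.8/4 = 5.2

S is symmetric (S[j,i] = S[i,j]). Assembling:

S = [[6.2, -2.3],
 [-2.3, 5.2]]


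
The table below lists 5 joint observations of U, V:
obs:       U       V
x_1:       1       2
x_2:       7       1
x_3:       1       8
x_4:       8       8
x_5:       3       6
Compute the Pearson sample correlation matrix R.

Step 1 — column means:
  mean(U) = (1 + 7 + 1 + 8 + 3) / 5 = 20/5 = 4
  mean(V) = (2 + 1 + 8 + 8 + 6) / 5 = 25/5 = 5

Step 2 — sample variances and covariances s[i,j] = (1/(n-1)) · Σ_k (x_{k,i} - mean_i) · (x_{k,j} - mean_j), with n-1 = 4:
  s[U,U] = ((-3)·(-3) + (3)·(3) + (-3)·(-3) + (4)·(4) + (-1)·(-1)) / 4 = 44/4 = 11
  s[U,V] = ((-3)·(-3) + (3)·(-4) + (-3)·(3) + (4)·(3) + (-1)·(1)) / 4 = -1/4 = -0.25
  s[V,V] = ((-3)·(-3) + (-4)·(-4) + (3)·(3) + (3)·(3) + (1)·(1)) / 4 = 44/4 = 11
  Sample standard deviations s_i = √(s[i,i]):
  s(U) = √(11) = 3.3166
  s(V) = √(11) = 3.3166

Step 3 — r_{ij} = s_{ij} / (s_i · s_j):
  r[U,U] = 1 (diagonal).
  r[U,V] = -0.25 / (3.3166 · 3.3166) = -0.25 / 11 = -0.0227
  r[V,V] = 1 (diagonal).

R is symmetric with unit diagonal. Assembling:

R = [[1, -0.0227],
 [-0.0227, 1]]


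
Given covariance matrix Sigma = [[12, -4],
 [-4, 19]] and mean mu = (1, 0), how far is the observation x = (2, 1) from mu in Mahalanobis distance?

Step 1 — centre the observation: (x - mu) = (1, 1).

Step 2 — invert Sigma. det(Sigma) = 12·19 - (-4)² = 212.
  Sigma^{-1} = (1/det) · [[d, -b], [-b, a]] = [[0.0896, 0.0189],
 [0.0189, 0.0566]].

Step 3 — form the quadratic (x - mu)^T · Sigma^{-1} · (x - mu):
  Sigma^{-1} · (x - mu) = (0.1085, 0.0755).
  (x - mu)^T · [Sigma^{-1} · (x - mu)] = (1)·(0.1085) + (1)·(0.0755) = 0.184.

Step 4 — take square root: d = √(0.184) ≈ 0.4289.

d(x, mu) = √(0.184) ≈ 0.4289


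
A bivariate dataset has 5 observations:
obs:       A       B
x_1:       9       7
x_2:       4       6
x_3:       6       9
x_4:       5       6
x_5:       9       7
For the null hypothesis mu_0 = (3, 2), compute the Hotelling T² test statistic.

Step 1 — sample mean vector:
  mean(A) = (9 + 4 + 6 + 5 + 9) / 5 = 33/5 = 6.6
  mean(B) = (7 + 6 + 9 + 6 + 7) / 5 = 35/5 = 7
  x̄ = (6.6, 7),  deviation x̄ - mu_0 = (6.6, 7) - (3, 2) = (3.6, 5).

Step 2 — sample covariance matrix, S[i,j] = (1/(n-1)) · Σ_k (x_{k,i} - mean_i) · (x_{k,j} - mean_j), divisor n-1 = 4:
  S[A,A] = ((2.4)·(2.4) + (-2.6)·(-2.6) + (-0.6)·(-0.6) + (-1.6)·(-1.6) + (2.4)·(2.4)) / 4 = 21.2/4 = 5.3
  S[A,B] = ((2.4)·(0) + (-2.6)·(-1) + (-0.6)·(2) + (-1.6)·(-1) + (2.4)·(0)) / 4 = 3/4 = 0.75
  S[B,B] = ((0)·(0) + (-1)·(-1) + (2)·(2) + (-1)·(-1) + (0)·(0)) / 4 = 6/4 = 1.5
  S = [[5.3, 0.75],
 [0.75, 1.5]].

Step 3 — invert S. det(S) = 5.3·1.5 - (0.75)² = 7.3875.
  S^{-1} = (1/det) · [[d, -b], [-b, a]] = [[0.203, -0.1015],
 [-0.1015, 0.7174]].

Step 4 — quadratic form (x̄ - mu_0)^T · S^{-1} · (x̄ - mu_0):
  S^{-1} · (x̄ - mu_0) = (0.2234, 3.2217),
  (x̄ - mu_0)^T · [...] = (3.6)·(0.2234) + (5)·(3.2217) = 16.9124.

Step 5 — scale by n: T² = 5 · 16.9124 = 84.5618.

T² ≈ 84.5618


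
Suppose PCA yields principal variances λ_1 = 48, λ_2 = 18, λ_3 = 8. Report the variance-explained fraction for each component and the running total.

Step 1 — total variance = trace(Sigma) = Σ λ_i = 48 + 18 + 8 = 74.

Step 2 — fraction explained by component i = λ_i / Σ λ:
  PC1: 48/74 = 0.6486
  PC2: 18/74 = 0.2432
  PC3: 8/74 = 0.1081

Step 3 — cumulative fraction after k components = (λ_1 + ... + λ_k) / Σ λ:
  k = 1: 48/74 = 0.6486
  k = 2: (48 + 18)/74 = 66/74 = 0.8919
  k = 3: (48 + 18 + 8)/74 = 74/74 = 1

Summary (fraction, with percent):

explained: PC1 0.6486 (64.86%), PC2 0.2432 (24.32%), PC3 0.1081 (10.81%);  cumulative: 0.6486, 0.8919, 1


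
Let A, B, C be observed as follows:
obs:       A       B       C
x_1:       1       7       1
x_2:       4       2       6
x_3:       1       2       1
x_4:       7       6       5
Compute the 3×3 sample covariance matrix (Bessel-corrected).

Step 1 — column means:
  mean(A) = (1 + 4 + 1 + 7) / 4 = 13/4 = 3.25
  mean(B) = (7 + 2 + 2 + 6) / 4 = 17/4 = 4.25
  mean(C) = (1 + 6 + 1 + 5) / 4 = 13/4 = 3.25

Step 2 — sample covariance S[i,j] = (1/(n-1)) · Σ_k (x_{k,i} - mean_i) · (x_{k,j} - mean_j), with n-1 = 3.
  S[A,A] = ((-2.25)·(-2.25) + (0.75)·(0.75) + (-2.25)·(-2.25) + (3.75)·(3.75)) / 3 = 24.75/3 = 8.25
  S[A,B] = ((-2.25)·(2.75) + (0.75)·(-2.25) + (-2.25)·(-2.25) + (3.75)·(1.75)) / 3 = 3.75/3 = 1.25
  S[A,C] = ((-2.25)·(-2.25) + (0.75)·(2.75) + (-2.25)·(-2.25) + (3.75)·(1.75)) / 3 = 18.75/3 = 6.25
  S[B,B] = ((2.75)·(2.75) + (-2.25)·(-2.25) + (-2.25)·(-2.25) + (1.75)·(1.75)) / 3 = 20.75/3 = 6.9167
  S[B,C] = ((2.75)·(-2.25) + (-2.25)·(2.75) + (-2.25)·(-2.25) + (1.75)·(1.75)) / 3 = -4.25/3 = -1.4167
  S[C,C] = ((-2.25)·(-2.25) + (2.75)·(2.75) + (-2.25)·(-2.25) + (1.75)·(1.75)) / 3 = 20.75/3 = 6.9167

S is symmetric (S[j,i] = S[i,j]). Assembling:

S = [[8.25, 1.25, 6.25],
 [1.25, 6.9167, -1.4167],
 [6.25, -1.4167, 6.9167]]


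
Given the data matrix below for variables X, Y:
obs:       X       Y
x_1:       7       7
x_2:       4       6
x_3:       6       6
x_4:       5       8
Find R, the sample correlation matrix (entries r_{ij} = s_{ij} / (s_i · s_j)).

Step 1 — column means:
  mean(X) = (7 + 4 + 6 + 5) / 4 = 22/4 = 5.5
  mean(Y) = (7 + 6 + 6 + 8) / 4 = 27/4 = 6.75

Step 2 — sample variances and covariances s[i,j] = (1/(n-1)) · Σ_k (x_{k,i} - mean_i) · (x_{k,j} - mean_j), with n-1 = 3:
  s[X,X] = ((1.5)·(1.5) + (-1.5)·(-1.5) + (0.5)·(0.5) + (-0.5)·(-0.5)) / 3 = 5/3 = 1.6667
  s[X,Y] = ((1.5)·(0.25) + (-1.5)·(-0.75) + (0.5)·(-0.75) + (-0.5)·(1.25)) / 3 = 0.5/3 = 0.1667
  s[Y,Y] = ((0.25)·(0.25) + (-0.75)·(-0.75) + (-0.75)·(-0.75) + (1.25)·(1.25)) / 3 = 2.75/3 = 0.9167
  Sample standard deviations s_i = √(s[i,i]):
  s(X) = √(1.6667) = 1.291
  s(Y) = √(0.9167) = 0.9574

Step 3 — r_{ij} = s_{ij} / (s_i · s_j):
  r[X,X] = 1 (diagonal).
  r[X,Y] = 0.1667 / (1.291 · 0.9574) = 0.1667 / 1.236 = 0.1348
  r[Y,Y] = 1 (diagonal).

R is symmetric with unit diagonal. Assembling:

R = [[1, 0.1348],
 [0.1348, 1]]


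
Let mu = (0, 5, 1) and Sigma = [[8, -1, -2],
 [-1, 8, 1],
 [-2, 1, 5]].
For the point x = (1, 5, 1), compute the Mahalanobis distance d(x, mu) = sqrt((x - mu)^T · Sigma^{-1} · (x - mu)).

Step 1 — centre the observation: (x - mu) = (1, 0, 0).

Step 2 — invert Sigma (cofactor / det for 3×3, or solve directly):
  Sigma^{-1} = [[0.1398, 0.0108, 0.0538],
 [0.0108, 0.129, -0.0215],
 [0.0538, -0.0215, 0.2258]].

Step 3 — form the quadratic (x - mu)^T · Sigma^{-1} · (x - mu):
  Sigma^{-1} · (x - mu) = (0.1398, 0.0108, 0.0538).
  (x - mu)^T · [Sigma^{-1} · (x - mu)] = (1)·(0.1398) + (0)·(0.0108) + (0)·(0.0538) = 0.1398.

Step 4 — take square root: d = √(0.1398) ≈ 0.3739.

d(x, mu) = √(0.1398) ≈ 0.3739


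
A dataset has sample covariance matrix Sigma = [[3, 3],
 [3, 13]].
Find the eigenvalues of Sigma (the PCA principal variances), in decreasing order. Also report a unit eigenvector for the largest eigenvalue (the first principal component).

Step 1 — characteristic polynomial of 2×2 Sigma:
  det(Sigma - λI) = λ² - trace · λ + det = 0.
  trace = 3 + 13 = 16, det = 3·13 - (3)² = 30.
Step 2 — discriminant:
  Δ = trace² - 4·det = 256 - 120 = 136.
Step 3 — eigenvalues:
  λ = (trace ± √Δ)/2 = (16 ± 11.6619)/2,
  λ_1 = 13.831,  λ_2 = 2.169.

Step 4 — unit eigenvector for λ_1: solve (Sigma - λ_1 I)v = 0. First row:
  (3 - 13.831)·v_x + (3)·v_y = 0, i.e. (-10.831)·v_x + (3)·v_y = 0,
  so v ∝ (b, λ_1 - a) = (3, 10.831) = u.
  ||u|| = √((3)² + (10.831)²) = √(126.3095) ≈ 11.2388,
  v_1 = u/||u|| ≈ (0.2669, 0.9637) (||v_1|| = 1).

λ_1 = 13.831,  λ_2 = 2.169;  v_1 ≈ (0.2669, 0.9637)


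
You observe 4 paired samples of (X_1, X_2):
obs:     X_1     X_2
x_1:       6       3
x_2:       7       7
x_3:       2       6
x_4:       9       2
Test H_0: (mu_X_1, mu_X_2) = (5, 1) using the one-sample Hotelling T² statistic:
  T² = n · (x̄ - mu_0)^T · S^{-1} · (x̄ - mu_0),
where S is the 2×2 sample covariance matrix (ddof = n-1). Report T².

Step 1 — sample mean vector:
  mean(X_1) = (6 + 7 + 2 + 9) / 4 = 24/4 = 6
  mean(X_2) = (3 + 7 + 6 + 2) / 4 = 18/4 = 4.5
  x̄ = (6, 4.5),  deviation x̄ - mu_0 = (6, 4.5) - (5, 1) = (1, 3.5).

Step 2 — sample covariance matrix, S[i,j] = (1/(n-1)) · Σ_k (x_{k,i} - mean_i) · (x_{k,j} - mean_j), divisor n-1 = 3:
  S[X_1,X_1] = ((0)·(0) + (1)·(1) + (-4)·(-4) + (3)·(3)) / 3 = 26/3 = 8.6667
  S[X_1,X_2] = ((0)·(-1.5) + (1)·(2.5) + (-4)·(1.5) + (3)·(-2.5)) / 3 = -11/3 = -3.6667
  S[X_2,X_2] = ((-1.5)·(-1.5) + (2.5)·(2.5) + (1.5)·(1.5) + (-2.5)·(-2.5)) / 3 = 17/3 = 5.6667
  S = [[8.6667, -3.6667],
 [-3.6667, 5.6667]].

Step 3 — invert S. det(S) = 8.6667·5.6667 - (-3.6667)² = 35.6667.
  S^{-1} = (1/det) · [[d, -b], [-b, a]] = [[0.1589, 0.1028],
 [0.1028, 0.243]].

Step 4 — quadratic form (x̄ - mu_0)^T · S^{-1} · (x̄ - mu_0):
  S^{-1} · (x̄ - mu_0) = (0.5187, 0.9533),
  (x̄ - mu_0)^T · [...] = (1)·(0.5187) + (3.5)·(0.9533) = 3.8551.

Step 5 — scale by n: T² = 4 · 3.8551 = 15.4206.

T² ≈ 15.4206


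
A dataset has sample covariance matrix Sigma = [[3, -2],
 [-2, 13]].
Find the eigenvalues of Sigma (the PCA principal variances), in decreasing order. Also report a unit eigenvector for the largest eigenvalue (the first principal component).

Step 1 — characteristic polynomial of 2×2 Sigma:
  det(Sigma - λI) = λ² - trace · λ + det = 0.
  trace = 3 + 13 = 16, det = 3·13 - (-2)² = 35.
Step 2 — discriminant:
  Δ = trace² - 4·det = 256 - 140 = 116.
Step 3 — eigenvalues:
  λ = (trace ± √Δ)/2 = (16 ± 10.7703)/2,
  λ_1 = 13.3852,  λ_2 = 2.6148.

Step 4 — unit eigenvector for λ_1: solve (Sigma - λ_1 I)v = 0. First row:
  (3 - 13.3852)·v_x + (-2)·v_y = 0, i.e. (-10.3852)·v_x + (-2)·v_y = 0,
  so v ∝ (b, λ_1 - a) = (-2, 10.3852); multiply by -1 so the first entry is positive: u = (2, -10.3852).
  ||u|| = √((2)² + (-10.3852)²) = √(111.8516) ≈ 10.576,
  v_1 = u/||u|| ≈ (0.1891, -0.982) (||v_1|| = 1).

λ_1 = 13.3852,  λ_2 = 2.6148;  v_1 ≈ (0.1891, -0.982)


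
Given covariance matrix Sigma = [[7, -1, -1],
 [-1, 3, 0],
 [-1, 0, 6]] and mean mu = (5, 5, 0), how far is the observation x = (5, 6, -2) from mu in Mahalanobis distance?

Step 1 — centre the observation: (x - mu) = (0, 1, -2).

Step 2 — invert Sigma (cofactor / det for 3×3, or solve directly):
  Sigma^{-1} = [[0.1538, 0.0513, 0.0256],
 [0.0513, 0.3504, 0.0085],
 [0.0256, 0.0085, 0.1709]].

Step 3 — form the quadratic (x - mu)^T · Sigma^{-1} · (x - mu):
  Sigma^{-1} · (x - mu) = (0, 0.3333, -0.3333).
  (x - mu)^T · [Sigma^{-1} · (x - mu)] = (0)·(0) + (1)·(0.3333) + (-2)·(-0.3333) = 1.

Step 4 — take square root: d = √(1) ≈ 1.

d(x, mu) = √(1) ≈ 1


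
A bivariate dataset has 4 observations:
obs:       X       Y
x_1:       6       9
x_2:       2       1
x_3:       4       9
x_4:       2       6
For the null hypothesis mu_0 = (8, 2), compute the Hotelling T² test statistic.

Step 1 — sample mean vector:
  mean(X) = (6 + 2 + 4 + 2) / 4 = 14/4 = 3.5
  mean(Y) = (9 + 1 + 9 + 6) / 4 = 25/4 = 6.25
  x̄ = (3.5, 6.25),  deviation x̄ - mu_0 = (3.5, 6.25) - (8, 2) = (-4.5, 4.25).

Step 2 — sample covariance matrix, S[i,j] = (1/(n-1)) · Σ_k (x_{k,i} - mean_i) · (x_{k,j} - mean_j), divisor n-1 = 3:
  S[X,X] = ((2.5)·(2.5) + (-1.5)·(-1.5) + (0.5)·(0.5) + (-1.5)·(-1.5)) / 3 = 11/3 = 3.6667
  S[X,Y] = ((2.5)·(2.75) + (-1.5)·(-5.25) + (0.5)·(2.75) + (-1.5)·(-0.25)) / 3 = 16.5/3 = 5.5
  S[Y,Y] = ((2.75)·(2.75) + (-5.25)·(-5.25) + (2.75)·(2.75) + (-0.25)·(-0.25)) / 3 = 42.75/3 = 14.25
  S = [[3.6667, 5.5],
 [5.5, 14.25]].

Step 3 — invert S. det(S) = 3.6667·14.25 - (5.5)² = 22.
  S^{-1} = (1/det) · [[d, -b], [-b, a]] = [[0.6477, -0.25],
 [-0.25, 0.1667]].

Step 4 — quadratic form (x̄ - mu_0)^T · S^{-1} · (x̄ - mu_0):
  S^{-1} · (x̄ - mu_0) = (-3.9773, 1.8333),
  (x̄ - mu_0)^T · [...] = (-4.5)·(-3.9773) + (4.25)·(1.8333) = 25.6894.

Step 5 — scale by n: T² = 4 · 25.6894 = 102.7576.

T² ≈ 102.7576


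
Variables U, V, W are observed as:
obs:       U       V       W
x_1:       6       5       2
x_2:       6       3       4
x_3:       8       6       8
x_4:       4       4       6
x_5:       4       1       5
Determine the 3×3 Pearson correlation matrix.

Step 1 — column means:
  mean(U) = (6 + 6 + 8 + 4 + 4) / 5 = 28/5 = 5.6
  mean(V) = (5 + 3 + 6 + 4 + 1) / 5 = 19/5 = 3.8
  mean(W) = (2 + 4 + 8 + 6 + 5) / 5 = 25/5 = 5

Step 2 — sample variances and covariances s[i,j] = (1/(n-1)) · Σ_k (x_{k,i} - mean_i) · (x_{k,j} - mean_j), with n-1 = 4:
  s[U,U] = ((0.4)·(0.4) + (0.4)·(0.4) + (2.4)·(2.4) + (-1.6)·(-1.6) + (-1.6)·(-1.6)) / 4 = 11.2/4 = 2.8
  s[U,V] = ((0.4)·(1.2) + (0.4)·(-0.8) + (2.4)·(2.2) + (-1.6)·(0.2) + (-1.6)·(-2.8)) / 4 = 9.6/4 = 2.4
  s[U,W] = ((0.4)·(-3) + (0.4)·(-1) + (2.4)·(3) + (-1.6)·(1) + (-1.6)·(0)) / 4 = 4/4 = 1
  s[V,V] = ((1.2)·(1.2) + (-0.8)·(-0.8) + (2.2)·(2.2) + (0.2)·(0.2) + (-2.8)·(-2.8)) / 4 = 14.8/4 = 3.7
  s[V,W] = ((1.2)·(-3) + (-0.8)·(-1) + (2.2)·(3) + (0.2)·(1) + (-2.8)·(0)) / 4 = 4/4 = 1
  s[W,W] = ((-3)·(-3) + (-1)·(-1) + (3)·(3) + (1)·(1) + (0)·(0)) / 4 = 20/4 = 5
  Sample standard deviations s_i = √(s[i,i]):
  s(U) = √(2.8) = 1.6733
  s(V) = √(3.7) = 1.9235
  s(W) = √(5) = 2.2361

Step 3 — r_{ij} = s_{ij} / (s_i · s_j):
  r[U,U] = 1 (diagonal).
  r[U,V] = 2.4 / (1.6733 · 1.9235) = 2.4 / 3.2187 = 0.7456
  r[U,W] = 1 / (1.6733 · 2.2361) = 1 / 3.7417 = 0.2673
  r[V,V] = 1 (diagonal).
  r[V,W] = 1 / (1.9235 · 2.2361) = 1 / 4.3012 = 0.2325
  r[W,W] = 1 (diagonal).

R is symmetric with unit diagonal. Assembling:

R = [[1, 0.7456, 0.2673],
 [0.7456, 1, 0.2325],
 [0.2673, 0.2325, 1]]


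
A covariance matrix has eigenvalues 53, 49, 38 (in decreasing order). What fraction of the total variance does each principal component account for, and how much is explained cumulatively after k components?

Step 1 — total variance = trace(Sigma) = Σ λ_i = 53 + 49 + 38 = 140.

Step 2 — fraction explained by component i = λ_i / Σ λ:
  PC1: 53/140 = 0.3786
  PC2: 49/140 = 0.35
  PC3: 38/140 = 0.2714

Step 3 — cumulative fraction after k components = (λ_1 + ... + λ_k) / Σ λ:
  k = 1: 53/140 = 0.3786
  k = 2: (53 + 49)/140 = 102/140 = 0.7286
  k = 3: (53 + 49 + 38)/140 = 140/140 = 1

Summary (fraction, with percent):

explained: PC1 0.3786 (37.86%), PC2 0.35 (35%), PC3 0.2714 (27.14%);  cumulative: 0.3786, 0.7286, 1


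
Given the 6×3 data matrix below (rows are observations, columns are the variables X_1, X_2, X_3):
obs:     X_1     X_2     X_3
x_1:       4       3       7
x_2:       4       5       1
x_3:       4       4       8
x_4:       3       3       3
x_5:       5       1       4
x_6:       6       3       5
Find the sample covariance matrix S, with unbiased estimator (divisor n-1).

Step 1 — column means:
  mean(X_1) = (4 + 4 + 4 + 3 + 5 + 6) / 6 = 26/6 = 4.3333
  mean(X_2) = (3 + 5 + 4 + 3 + 1 + 3) / 6 = 19/6 = 3.1667
  mean(X_3) = (7 + 1 + 8 + 3 + 4 + 5) / 6 = 28/6 = 4.6667

Step 2 — sample covariance S[i,j] = (1/(n-1)) · Σ_k (x_{k,i} - mean_i) · (x_{k,j} - mean_j), with n-1 = 5.
  S[X_1,X_1] = ((-0.3333)·(-0.3333) + (-0.3333)·(-0.3333) + (-0.3333)·(-0.3333) + (-1.3333)·(-1.3333) + (0.6667)·(0.6667) + (1.6667)·(1.6667)) / 5 = 5.3333/5 = 1.0667
  S[X_1,X_2] = ((-0.3333)·(-0.1667) + (-0.3333)·(1.8333) + (-0.3333)·(0.8333) + (-1.3333)·(-0.1667) + (0.6667)·(-2.1667) + (1.6667)·(-0.1667)) / 5 = -2.3333/5 = -0.4667
  S[X_1,X_3] = ((-0.3333)·(2.3333) + (-0.3333)·(-3.6667) + (-0.3333)·(3.3333) + (-1.3333)·(-1.6667) + (0.6667)·(-0.6667) + (1.6667)·(0.3333)) / 5 = 1.6667/5 = 0.3333
  S[X_2,X_2] = ((-0.1667)·(-0.1667) + (1.8333)·(1.8333) + (0.8333)·(0.8333) + (-0.1667)·(-0.1667) + (-2.1667)·(-2.1667) + (-0.1667)·(-0.1667)) / 5 = 8.8333/5 = 1.7667
  S[X_2,X_3] = ((-0.1667)·(2.3333) + (1.8333)·(-3.6667) + (0.8333)·(3.3333) + (-0.1667)·(-1.6667) + (-2.1667)·(-0.6667) + (-0.1667)·(0.3333)) / 5 = -2.6667/5 = -0.5333
  S[X_3,X_3] = ((2.3333)·(2.3333) + (-3.6667)·(-3.6667) + (3.3333)·(3.3333) + (-1.6667)·(-1.6667) + (-0.6667)·(-0.6667) + (0.3333)·(0.3333)) / 5 = 33.3333/5 = 6.6667

S is symmetric (S[j,i] = S[i,j]). Assembling:

S = [[1.0667, -0.4667, 0.3333],
 [-0.4667, 1.7667, -0.5333],
 [0.3333, -0.5333, 6.6667]]


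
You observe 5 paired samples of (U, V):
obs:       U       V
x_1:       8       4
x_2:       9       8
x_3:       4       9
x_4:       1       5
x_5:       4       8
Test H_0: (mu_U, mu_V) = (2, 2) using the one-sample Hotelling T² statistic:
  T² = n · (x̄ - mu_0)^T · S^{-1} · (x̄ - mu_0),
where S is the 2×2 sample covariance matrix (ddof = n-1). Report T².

Step 1 — sample mean vector:
  mean(U) = (8 + 9 + 4 + 1 + 4) / 5 = 26/5 = 5.2
  mean(V) = (4 + 8 + 9 + 5 + 8) / 5 = 34/5 = 6.8
  x̄ = (5.2, 6.8),  deviation x̄ - mu_0 = (5.2, 6.8) - (2, 2) = (3.2, 4.8).

Step 2 — sample covariance matrix, S[i,j] = (1/(n-1)) · Σ_k (x_{k,i} - mean_i) · (x_{k,j} - mean_j), divisor n-1 = 4:
  S[U,U] = ((2.8)·(2.8) + (3.8)·(3.8) + (-1.2)·(-1.2) + (-4.2)·(-4.2) + (-1.2)·(-1.2)) / 4 = 42.8/4 = 10.7
  S[U,V] = ((2.8)·(-2.8) + (3.8)·(1.2) + (-1.2)·(2.2) + (-4.2)·(-1.8) + (-1.2)·(1.2)) / 4 = 0.2/4 = 0.05
  S[V,V] = ((-2.8)·(-2.8) + (1.2)·(1.2) + (2.2)·(2.2) + (-1.8)·(-1.8) + (1.2)·(1.2)) / 4 = 18.8/4 = 4.7
  S = [[10.7, 0.05],
 [0.05, 4.7]].

Step 3 — invert S. det(S) = 10.7·4.7 - (0.05)² = 50.2875.
  S^{-1} = (1/det) · [[d, -b], [-b, a]] = [[0.0935, -0.001],
 [-0.001, 0.2128]].

Step 4 — quadratic form (x̄ - mu_0)^T · S^{-1} · (x̄ - mu_0):
  S^{-1} · (x̄ - mu_0) = (0.2943, 1.0181),
  (x̄ - mu_0)^T · [...] = (3.2)·(0.2943) + (4.8)·(1.0181) = 5.8289.

Step 5 — scale by n: T² = 5 · 5.8289 = 29.1444.

T² ≈ 29.1444
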